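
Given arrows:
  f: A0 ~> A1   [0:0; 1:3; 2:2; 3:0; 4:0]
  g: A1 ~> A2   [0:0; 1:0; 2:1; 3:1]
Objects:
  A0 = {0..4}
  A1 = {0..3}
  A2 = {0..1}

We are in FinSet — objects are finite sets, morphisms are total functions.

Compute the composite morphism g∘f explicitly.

  0 f~>0 g~>0
  1 f~>3 g~>1
  2 f~>2 g~>1
  3 f~>0 g~>0
  4 f~>0 g~>0
⟦path⟧: [0:0; 1:1; 2:1; 3:0; 4:0]

Answer: [0:0; 1:1; 2:1; 3:0; 4:0]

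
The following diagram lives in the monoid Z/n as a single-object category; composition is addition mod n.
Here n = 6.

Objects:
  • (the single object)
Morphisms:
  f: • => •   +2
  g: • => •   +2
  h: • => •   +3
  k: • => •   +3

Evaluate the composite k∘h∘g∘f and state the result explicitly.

  0 +2≡2 +2≡4 +3≡1 +3≡4  (mod 6)
⟦path⟧: +4

Answer: +4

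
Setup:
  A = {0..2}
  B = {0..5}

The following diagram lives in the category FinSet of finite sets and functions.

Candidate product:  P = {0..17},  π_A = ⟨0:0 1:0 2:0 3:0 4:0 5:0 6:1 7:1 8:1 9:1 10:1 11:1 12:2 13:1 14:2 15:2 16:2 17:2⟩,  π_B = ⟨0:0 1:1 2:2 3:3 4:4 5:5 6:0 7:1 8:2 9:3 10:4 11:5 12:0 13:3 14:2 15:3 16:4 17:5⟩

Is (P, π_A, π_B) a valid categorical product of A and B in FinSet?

Answer: NOT A VALID PRODUCT — duplicate pair at indices 9,13

Derivation:
|A|·|B| = 3·6 = 18;  |P| = 18
Check the pairing map k ↦ (π_A(k), π_B(k)):
  0 : (0,0)
  1 : (0,1)
  2 : (0,2)
  3 : (0,3)
  4 : (0,4)
  5 : (0,5)
  6 : (1,0)
  7 : (1,1)
  8 : (1,2)
  9 : (1,3)
  10 : (1,4)
  11 : (1,5)
  12 : (2,0)
  13 : (1,3)  ✗ repeats pair of k=9
  14 : (2,2)
  15 : (2,3)
  16 : (2,4)
  17 : (2,5)
distinct pairs in image: 17 / 18 needed
  → (1,3) hit at k=9 and k=13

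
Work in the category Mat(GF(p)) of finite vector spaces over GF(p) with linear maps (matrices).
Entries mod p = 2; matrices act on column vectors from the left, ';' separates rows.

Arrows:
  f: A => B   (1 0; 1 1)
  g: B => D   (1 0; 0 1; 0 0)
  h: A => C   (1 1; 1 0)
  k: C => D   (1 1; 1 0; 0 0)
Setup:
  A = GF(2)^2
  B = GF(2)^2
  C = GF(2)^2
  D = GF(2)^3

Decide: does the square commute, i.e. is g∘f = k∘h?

1) trace f;g:
  e0=(1,0) f=>(1,1) g=>(1,1,0)
  e1=(0,1) f=>(0,1) g=>(0,1,0)
  composite₁ = (1 0; 1 1; 0 0)
2) trace h;k:
  e0=(1,0) h=>(1,1) k=>(0,1,0)
  e1=(0,1) h=>(1,0) k=>(1,1,0)
  composite₂ = (0 1; 1 1; 0 0)
Equal? distinct morphisms ✗

Answer: DOES NOT COMMUTE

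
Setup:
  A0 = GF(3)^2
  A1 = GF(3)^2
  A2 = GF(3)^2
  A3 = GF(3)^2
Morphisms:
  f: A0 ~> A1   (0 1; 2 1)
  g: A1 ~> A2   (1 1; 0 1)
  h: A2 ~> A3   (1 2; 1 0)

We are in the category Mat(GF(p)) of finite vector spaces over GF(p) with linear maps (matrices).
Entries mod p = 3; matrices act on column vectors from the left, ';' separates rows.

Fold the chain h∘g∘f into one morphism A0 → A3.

  e0=⟨1,0⟩ f~>⟨0,2⟩ g~>⟨2,2⟩ h~>⟨0,2⟩
  e1=⟨0,1⟩ f~>⟨1,1⟩ g~>⟨2,1⟩ h~>⟨1,2⟩
⟦path⟧: (0 1; 2 2)

Answer: (0 1; 2 2)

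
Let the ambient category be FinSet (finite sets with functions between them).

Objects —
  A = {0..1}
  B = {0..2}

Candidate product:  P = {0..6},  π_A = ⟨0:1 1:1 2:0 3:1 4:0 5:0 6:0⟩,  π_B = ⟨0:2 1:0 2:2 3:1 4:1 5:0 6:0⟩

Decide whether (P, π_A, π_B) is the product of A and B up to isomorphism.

Answer: NOT A VALID PRODUCT — |P|=7 ≠ |A|·|B|=6

Work:
|A|·|B| = 2·3 = 6;  |P| = 7
  → cardinalities differ; no bijection possible.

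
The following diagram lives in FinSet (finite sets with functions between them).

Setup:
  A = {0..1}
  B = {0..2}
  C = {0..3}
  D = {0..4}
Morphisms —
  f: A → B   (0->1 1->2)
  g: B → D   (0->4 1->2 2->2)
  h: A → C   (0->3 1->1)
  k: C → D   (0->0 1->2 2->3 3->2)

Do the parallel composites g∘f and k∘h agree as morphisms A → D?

Answer: COMMUTES

Derivation:
Along f;g (path 1):
  0 f→1 g→2
  1 f→2 g→2
  result₁ = (0->2 1->2)
Along h;k (path 2):
  0 h→3 k→2
  1 h→1 k→2
  result₂ = (0->2 1->2)
Equal? same morphism ✓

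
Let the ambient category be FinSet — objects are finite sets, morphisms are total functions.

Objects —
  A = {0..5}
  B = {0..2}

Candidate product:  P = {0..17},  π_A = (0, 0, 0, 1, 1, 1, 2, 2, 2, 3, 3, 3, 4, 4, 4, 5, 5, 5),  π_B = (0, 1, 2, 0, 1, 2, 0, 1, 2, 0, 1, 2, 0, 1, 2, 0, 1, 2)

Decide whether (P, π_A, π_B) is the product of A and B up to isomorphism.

|A|·|B| = 6·3 = 18;  |P| = 18
Check the pairing map k ↦ (π_A(k), π_B(k)):
  0 : (0,0)
  1 : (0,1)
  2 : (0,2)
  3 : (1,0)
  4 : (1,1)
  5 : (1,2)
  6 : (2,0)
  7 : (2,1)
  8 : (2,2)
  9 : (3,0)
  10 : (3,1)
  11 : (3,2)
  12 : (4,0)
  13 : (4,1)
  14 : (4,2)
  15 : (5,0)
  16 : (5,1)
  17 : (5,2)
distinct pairs in image: 18 / 18 needed
  → bijection onto A×B; projections well-typed.

Answer: VALID PRODUCT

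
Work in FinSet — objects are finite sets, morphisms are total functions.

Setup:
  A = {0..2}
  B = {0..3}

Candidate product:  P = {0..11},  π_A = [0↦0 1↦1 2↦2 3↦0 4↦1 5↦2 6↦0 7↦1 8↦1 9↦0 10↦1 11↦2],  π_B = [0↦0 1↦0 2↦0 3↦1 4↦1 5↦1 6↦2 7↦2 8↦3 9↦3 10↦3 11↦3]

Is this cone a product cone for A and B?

|A|·|B| = 3·4 = 12;  |P| = 12
Check the pairing map k ↦ (π_A(k), π_B(k)):
  0 ↦ (0,0)
  1 ↦ (1,0)
  2 ↦ (2,0)
  3 ↦ (0,1)
  4 ↦ (1,1)
  5 ↦ (2,1)
  6 ↦ (0,2)
  7 ↦ (1,2)
  8 ↦ (1,3)
  9 ↦ (0,3)
  10 ↦ (1,3)  ✗ repeats pair of k=8
  11 ↦ (2,3)
distinct pairs in image: 11 / 12 needed
  → (1,3) hit at k=8 and k=10

Answer: NOT A VALID PRODUCT — duplicate pair at indices 10,8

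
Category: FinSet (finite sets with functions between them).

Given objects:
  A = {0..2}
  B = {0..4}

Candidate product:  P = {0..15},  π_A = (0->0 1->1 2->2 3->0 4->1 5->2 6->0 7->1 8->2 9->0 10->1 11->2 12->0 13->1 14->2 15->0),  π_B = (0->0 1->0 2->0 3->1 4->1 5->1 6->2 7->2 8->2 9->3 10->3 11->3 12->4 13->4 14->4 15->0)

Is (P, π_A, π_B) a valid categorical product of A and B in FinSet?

|A|·|B| = 3·5 = 15;  |P| = 16
  → cardinalities differ; no bijection possible.

Answer: NOT A VALID PRODUCT — |P|=16 ≠ |A|·|B|=15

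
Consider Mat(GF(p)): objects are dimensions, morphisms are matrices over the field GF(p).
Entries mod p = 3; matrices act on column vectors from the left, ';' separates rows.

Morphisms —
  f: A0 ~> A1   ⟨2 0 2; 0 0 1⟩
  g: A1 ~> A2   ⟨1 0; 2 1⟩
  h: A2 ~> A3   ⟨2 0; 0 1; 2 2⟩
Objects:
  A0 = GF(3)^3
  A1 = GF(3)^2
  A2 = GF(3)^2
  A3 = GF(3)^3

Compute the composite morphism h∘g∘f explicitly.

  e0=(1,0,0) f~>(2,0) g~>(2,1) h~>(1,1,0)
  e1=(0,1,0) f~>(0,0) g~>(0,0) h~>(0,0,0)
  e2=(0,0,1) f~>(2,1) g~>(2,2) h~>(1,2,2)
composite: ⟨1 0 1; 1 0 2; 0 0 2⟩

Answer: ⟨1 0 1; 1 0 2; 0 0 2⟩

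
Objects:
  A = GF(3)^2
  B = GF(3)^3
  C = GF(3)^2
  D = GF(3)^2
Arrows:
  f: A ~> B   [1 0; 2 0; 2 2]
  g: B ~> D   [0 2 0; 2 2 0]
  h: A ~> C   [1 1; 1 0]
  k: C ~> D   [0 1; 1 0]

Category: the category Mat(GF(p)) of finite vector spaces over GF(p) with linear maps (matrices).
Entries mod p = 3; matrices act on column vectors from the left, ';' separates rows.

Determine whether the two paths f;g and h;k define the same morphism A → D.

1) trace f;g:
  e0=[1,0] f~>[1,2,2] g~>[1,0]
  e1=[0,1] f~>[0,0,2] g~>[0,0]
  ⟦path⟧₁ = [1 0; 0 0]
2) trace h;k:
  e0=[1,0] h~>[1,1] k~>[1,1]
  e1=[0,1] h~>[1,0] k~>[0,1]
  ⟦path⟧₂ = [1 0; 1 1]
Equal? NO — does not commute

Answer: DOES NOT COMMUTE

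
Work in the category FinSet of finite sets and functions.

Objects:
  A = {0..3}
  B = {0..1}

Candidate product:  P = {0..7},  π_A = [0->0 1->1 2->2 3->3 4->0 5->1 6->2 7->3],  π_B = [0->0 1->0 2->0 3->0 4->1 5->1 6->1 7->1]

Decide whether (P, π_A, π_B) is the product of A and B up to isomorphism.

|A|·|B| = 4·2 = 8;  |P| = 8
Check the pairing map k ↦ (π_A(k), π_B(k)):
  0 -> (0,0)
  1 -> (1,0)
  2 -> (2,0)
  3 -> (3,0)
  4 -> (0,1)
  5 -> (1,1)
  6 -> (2,1)
  7 -> (3,1)
distinct pairs in image: 8 / 8 needed
  → bijection onto A×B; projections well-typed.

Answer: VALID PRODUCT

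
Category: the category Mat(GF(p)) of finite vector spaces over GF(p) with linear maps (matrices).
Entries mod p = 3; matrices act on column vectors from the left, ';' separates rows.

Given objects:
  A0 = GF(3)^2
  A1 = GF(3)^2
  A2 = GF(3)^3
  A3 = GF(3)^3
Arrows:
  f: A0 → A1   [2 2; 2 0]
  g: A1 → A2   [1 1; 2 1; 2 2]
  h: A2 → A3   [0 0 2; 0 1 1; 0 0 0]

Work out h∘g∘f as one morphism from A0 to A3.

  e0=[1,0] f→[2,2] g→[1,0,2] h→[1,2,0]
  e1=[0,1] f→[2,0] g→[2,1,1] h→[2,2,0]
composite: [1 2; 2 2; 0 0]

Answer: [1 2; 2 2; 0 0]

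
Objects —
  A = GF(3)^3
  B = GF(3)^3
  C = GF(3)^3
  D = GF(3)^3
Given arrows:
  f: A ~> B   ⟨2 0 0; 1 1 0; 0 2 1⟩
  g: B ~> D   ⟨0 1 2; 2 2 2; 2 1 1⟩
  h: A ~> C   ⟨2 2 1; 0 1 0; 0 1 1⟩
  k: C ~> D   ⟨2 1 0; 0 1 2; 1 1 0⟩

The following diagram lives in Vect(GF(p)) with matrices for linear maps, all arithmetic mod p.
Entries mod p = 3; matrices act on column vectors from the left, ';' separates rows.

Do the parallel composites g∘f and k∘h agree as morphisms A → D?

1) trace f;g:
  e0=⟨1,0,0⟩ f~>⟨2,1,0⟩ g~>⟨1,0,2⟩
  e1=⟨0,1,0⟩ f~>⟨0,1,2⟩ g~>⟨2,0,0⟩
  e2=⟨0,0,1⟩ f~>⟨0,0,1⟩ g~>⟨2,2,1⟩
  ⟦path⟧₁ = ⟨1 2 2; 0 0 2; 2 0 1⟩
2) trace h;k:
  e0=⟨1,0,0⟩ h~>⟨2,0,0⟩ k~>⟨1,0,2⟩
  e1=⟨0,1,0⟩ h~>⟨2,1,1⟩ k~>⟨2,0,0⟩
  e2=⟨0,0,1⟩ h~>⟨1,0,1⟩ k~>⟨2,2,1⟩
  ⟦path⟧₂ = ⟨1 2 2; 0 0 2; 2 0 1⟩
Equal? YES — commutes

Answer: COMMUTES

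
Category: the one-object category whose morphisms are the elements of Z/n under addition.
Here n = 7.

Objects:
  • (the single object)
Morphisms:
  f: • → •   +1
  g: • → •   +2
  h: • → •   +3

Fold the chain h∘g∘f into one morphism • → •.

Answer: +6

Derivation:
  0 +1≡1 +2≡3 +3≡6  (mod 7)
result: +6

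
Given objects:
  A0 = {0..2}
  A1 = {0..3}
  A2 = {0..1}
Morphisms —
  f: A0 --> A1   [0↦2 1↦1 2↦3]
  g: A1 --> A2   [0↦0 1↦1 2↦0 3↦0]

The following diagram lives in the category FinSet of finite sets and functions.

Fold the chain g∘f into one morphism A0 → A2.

  0 f-->2 g-->0
  1 f-->1 g-->1
  2 f-->3 g-->0
result: [0↦0 1↦1 2↦0]

Answer: [0↦0 1↦1 2↦0]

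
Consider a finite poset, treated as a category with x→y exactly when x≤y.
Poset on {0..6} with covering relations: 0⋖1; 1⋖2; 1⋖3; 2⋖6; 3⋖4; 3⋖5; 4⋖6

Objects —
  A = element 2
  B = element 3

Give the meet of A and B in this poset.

{x : x<=A ∧ x<=B} = {0,1}  (A=2, B=3)
  0 <= 1
  1 <= 1
glb = 1

Answer: A∧B = 1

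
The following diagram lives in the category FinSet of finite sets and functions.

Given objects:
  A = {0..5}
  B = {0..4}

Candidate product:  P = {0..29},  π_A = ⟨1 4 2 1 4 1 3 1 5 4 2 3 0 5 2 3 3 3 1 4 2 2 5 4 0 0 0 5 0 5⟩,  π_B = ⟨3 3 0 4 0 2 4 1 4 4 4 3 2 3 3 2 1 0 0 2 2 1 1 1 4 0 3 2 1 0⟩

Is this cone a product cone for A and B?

|A|·|B| = 6·5 = 30;  |P| = 30
Check the pairing map k ↦ (π_A(k), π_B(k)):
  0 -> (1,3)
  1 -> (4,3)
  2 -> (2,0)
  3 -> (1,4)
  4 -> (4,0)
  5 -> (1,2)
  6 -> (3,4)
  7 -> (1,1)
  8 -> (5,4)
  9 -> (4,4)
  10 -> (2,4)
  11 -> (3,3)
  12 -> (0,2)
  13 -> (5,3)
  14 -> (2,3)
  15 -> (3,2)
  16 -> (3,1)
  17 -> (3,0)
  18 -> (1,0)
  19 -> (4,2)
  20 -> (2,2)
  21 -> (2,1)
  22 -> (5,1)
  23 -> (4,1)
  24 -> (0,4)
  25 -> (0,0)
  26 -> (0,3)
  27 -> (5,2)
  28 -> (0,1)
  29 -> (5,0)
distinct pairs in image: 30 / 30 needed
  → bijection onto A×B; projections well-typed.

Answer: VALID PRODUCT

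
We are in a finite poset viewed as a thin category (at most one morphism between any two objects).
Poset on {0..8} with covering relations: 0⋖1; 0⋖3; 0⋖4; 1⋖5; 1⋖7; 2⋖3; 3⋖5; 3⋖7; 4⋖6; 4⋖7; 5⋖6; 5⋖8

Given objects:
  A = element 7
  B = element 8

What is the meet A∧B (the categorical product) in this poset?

Lower bounds of A=7 and B=8: {0,1,2,3}
  maximal lower bounds 1 and 3 are incomparable: neither 1≤3 nor 3≤1
→ no greatest lower bound exists

Answer: NO MEET EXISTS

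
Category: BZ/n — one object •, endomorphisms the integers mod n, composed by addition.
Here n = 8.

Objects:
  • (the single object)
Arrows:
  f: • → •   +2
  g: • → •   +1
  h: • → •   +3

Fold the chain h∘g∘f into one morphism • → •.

  0 +2≡2 +1≡3 +3≡6  (mod 8)
result: +6

Answer: +6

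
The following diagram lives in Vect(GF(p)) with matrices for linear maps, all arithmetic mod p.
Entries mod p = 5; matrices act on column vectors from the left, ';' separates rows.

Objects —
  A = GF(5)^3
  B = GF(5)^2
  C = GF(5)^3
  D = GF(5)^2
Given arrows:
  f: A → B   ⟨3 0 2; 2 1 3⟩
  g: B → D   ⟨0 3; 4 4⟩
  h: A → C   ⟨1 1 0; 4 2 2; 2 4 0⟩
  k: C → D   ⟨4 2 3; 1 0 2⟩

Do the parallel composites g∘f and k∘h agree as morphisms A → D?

1) trace f;g:
  e0=[1,0,0] f→[3,2] g→[1,0]
  e1=[0,1,0] f→[0,1] g→[3,4]
  e2=[0,0,1] f→[2,3] g→[4,0]
  composite₁ = ⟨1 3 4; 0 4 0⟩
2) trace h;k:
  e0=[1,0,0] h→[1,4,2] k→[3,0]
  e1=[0,1,0] h→[1,2,4] k→[0,4]
  e2=[0,0,1] h→[0,2,0] k→[4,0]
  composite₂ = ⟨3 0 4; 0 4 0⟩
Equal? differ; not commutative

Answer: DOES NOT COMMUTE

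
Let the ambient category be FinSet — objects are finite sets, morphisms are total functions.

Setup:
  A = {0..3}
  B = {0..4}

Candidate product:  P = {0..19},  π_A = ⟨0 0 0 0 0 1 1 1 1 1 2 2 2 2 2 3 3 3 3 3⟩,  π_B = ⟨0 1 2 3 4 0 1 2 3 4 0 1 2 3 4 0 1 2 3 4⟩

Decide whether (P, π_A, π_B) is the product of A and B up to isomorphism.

|A|·|B| = 4·5 = 20;  |P| = 20
Check the pairing map k ↦ (π_A(k), π_B(k)):
  0 -> (0,0)
  1 -> (0,1)
  2 -> (0,2)
  3 -> (0,3)
  4 -> (0,4)
  5 -> (1,0)
  6 -> (1,1)
  7 -> (1,2)
  8 -> (1,3)
  9 -> (1,4)
  10 -> (2,0)
  11 -> (2,1)
  12 -> (2,2)
  13 -> (2,3)
  14 -> (2,4)
  15 -> (3,0)
  16 -> (3,1)
  17 -> (3,2)
  18 -> (3,3)
  19 -> (3,4)
distinct pairs in image: 20 / 20 needed
  → bijection onto A×B; projections well-typed.

Answer: VALID PRODUCT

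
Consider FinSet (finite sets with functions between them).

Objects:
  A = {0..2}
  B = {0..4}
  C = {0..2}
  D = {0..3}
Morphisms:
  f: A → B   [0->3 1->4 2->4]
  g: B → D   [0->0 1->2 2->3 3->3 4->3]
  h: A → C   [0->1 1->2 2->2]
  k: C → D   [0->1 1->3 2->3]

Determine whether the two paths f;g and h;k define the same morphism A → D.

Answer: COMMUTES

Trace:
Along f;g (path 1):
  0 f→3 g→3
  1 f→4 g→3
  2 f→4 g→3
  composite₁ = [0->3 1->3 2->3]
Along h;k (path 2):
  0 h→1 k→3
  1 h→2 k→3
  2 h→2 k→3
  composite₂ = [0->3 1->3 2->3]
Equal? YES — commutes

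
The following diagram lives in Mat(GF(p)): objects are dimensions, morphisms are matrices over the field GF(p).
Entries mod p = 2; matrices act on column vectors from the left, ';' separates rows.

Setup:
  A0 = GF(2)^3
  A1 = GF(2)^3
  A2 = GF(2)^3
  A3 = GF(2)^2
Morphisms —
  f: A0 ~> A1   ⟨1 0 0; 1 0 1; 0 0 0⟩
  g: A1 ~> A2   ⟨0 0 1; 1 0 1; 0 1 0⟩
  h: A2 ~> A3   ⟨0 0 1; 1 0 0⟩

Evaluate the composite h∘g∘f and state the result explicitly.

  e0=⟨1,0,0⟩ f~>⟨1,1,0⟩ g~>⟨0,1,1⟩ h~>⟨1,0⟩
  e1=⟨0,1,0⟩ f~>⟨0,0,0⟩ g~>⟨0,0,0⟩ h~>⟨0,0⟩
  e2=⟨0,0,1⟩ f~>⟨0,1,0⟩ g~>⟨0,0,1⟩ h~>⟨1,0⟩
⟦path⟧: ⟨1 0 1; 0 0 0⟩

Answer: ⟨1 0 1; 0 0 0⟩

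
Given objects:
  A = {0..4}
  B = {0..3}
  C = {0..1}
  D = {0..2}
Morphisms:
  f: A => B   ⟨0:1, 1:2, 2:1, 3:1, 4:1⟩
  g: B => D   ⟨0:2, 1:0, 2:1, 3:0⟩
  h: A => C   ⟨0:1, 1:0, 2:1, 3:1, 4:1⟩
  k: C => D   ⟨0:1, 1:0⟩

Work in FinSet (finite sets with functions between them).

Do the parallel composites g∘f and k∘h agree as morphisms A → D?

Answer: COMMUTES

Derivation:
Along f;g (path 1):
  0 f=>1 g=>0
  1 f=>2 g=>1
  2 f=>1 g=>0
  3 f=>1 g=>0
  4 f=>1 g=>0
  composite₁ = ⟨0:0, 1:1, 2:0, 3:0, 4:0⟩
Along h;k (path 2):
  0 h=>1 k=>0
  1 h=>0 k=>1
  2 h=>1 k=>0
  3 h=>1 k=>0
  4 h=>1 k=>0
  composite₂ = ⟨0:0, 1:1, 2:0, 3:0, 4:0⟩
Equal? YES — commutes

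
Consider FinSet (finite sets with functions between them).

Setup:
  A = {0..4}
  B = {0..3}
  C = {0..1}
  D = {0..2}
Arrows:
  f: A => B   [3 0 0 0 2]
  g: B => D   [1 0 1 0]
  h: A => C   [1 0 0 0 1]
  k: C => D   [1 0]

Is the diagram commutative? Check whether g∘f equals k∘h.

Answer: DOES NOT COMMUTE

Trace:
Path 1 = f;g:
  0 f=>3 g=>0
  1 f=>0 g=>1
  2 f=>0 g=>1
  3 f=>0 g=>1
  4 f=>2 g=>1
  result₁ = [0 1 1 1 1]
Path 2 = h;k:
  0 h=>1 k=>0
  1 h=>0 k=>1
  2 h=>0 k=>1
  3 h=>0 k=>1
  4 h=>1 k=>0
  result₂ = [0 1 1 1 0]
Equal? NO — does not commute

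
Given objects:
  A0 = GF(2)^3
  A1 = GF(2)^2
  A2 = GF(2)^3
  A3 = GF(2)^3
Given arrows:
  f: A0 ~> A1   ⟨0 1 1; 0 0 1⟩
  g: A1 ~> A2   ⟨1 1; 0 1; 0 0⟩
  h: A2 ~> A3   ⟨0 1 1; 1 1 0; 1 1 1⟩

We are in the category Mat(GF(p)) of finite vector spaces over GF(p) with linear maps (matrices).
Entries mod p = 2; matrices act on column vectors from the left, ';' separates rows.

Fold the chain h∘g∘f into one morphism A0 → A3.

Answer: ⟨0 0 1; 0 1 1; 0 1 1⟩

Trace:
  e0=(1,0,0) f~>(0,0) g~>(0,0,0) h~>(0,0,0)
  e1=(0,1,0) f~>(1,0) g~>(1,0,0) h~>(0,1,1)
  e2=(0,0,1) f~>(1,1) g~>(0,1,0) h~>(1,1,1)
⟦path⟧: ⟨0 0 1; 0 1 1; 0 1 1⟩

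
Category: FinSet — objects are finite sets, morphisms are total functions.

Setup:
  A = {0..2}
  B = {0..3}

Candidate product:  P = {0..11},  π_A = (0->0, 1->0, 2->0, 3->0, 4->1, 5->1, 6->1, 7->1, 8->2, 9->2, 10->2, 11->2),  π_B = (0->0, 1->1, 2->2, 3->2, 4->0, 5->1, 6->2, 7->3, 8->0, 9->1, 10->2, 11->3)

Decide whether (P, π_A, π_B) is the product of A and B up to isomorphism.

|A|·|B| = 3·4 = 12;  |P| = 12
Check the pairing map k ↦ (π_A(k), π_B(k)):
  0 -> (0,0)
  1 -> (0,1)
  2 -> (0,2)
  3 -> (0,2)  ✗ repeats pair of k=2
  4 -> (1,0)
  5 -> (1,1)
  6 -> (1,2)
  7 -> (1,3)
  8 -> (2,0)
  9 -> (2,1)
  10 -> (2,2)
  11 -> (2,3)
distinct pairs in image: 11 / 12 needed
  → (0,2) hit at k=2 and k=3

Answer: NOT A VALID PRODUCT — duplicate pair at indices 2,3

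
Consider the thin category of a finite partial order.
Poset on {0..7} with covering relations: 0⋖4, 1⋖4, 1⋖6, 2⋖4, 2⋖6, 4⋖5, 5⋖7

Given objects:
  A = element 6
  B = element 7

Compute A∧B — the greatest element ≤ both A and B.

Answer: NO MEET EXISTS

Trace:
{x : x<=A ∧ x<=B} = {1,2}  (A=6, B=7)
  maximal lower bounds 1 and 2 are incomparable: neither 1<=2 nor 2<=1
→ no greatest lower bound exists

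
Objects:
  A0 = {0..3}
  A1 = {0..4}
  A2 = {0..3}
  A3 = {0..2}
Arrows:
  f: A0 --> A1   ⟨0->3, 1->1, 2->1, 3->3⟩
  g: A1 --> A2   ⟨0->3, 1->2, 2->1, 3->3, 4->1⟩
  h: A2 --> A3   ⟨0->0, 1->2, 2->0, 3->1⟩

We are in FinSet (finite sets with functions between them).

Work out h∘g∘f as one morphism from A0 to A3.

  0 f-->3 g-->3 h-->1
  1 f-->1 g-->2 h-->0
  2 f-->1 g-->2 h-->0
  3 f-->3 g-->3 h-->1
result: ⟨0->1, 1->0, 2->0, 3->1⟩

Answer: ⟨0->1, 1->0, 2->0, 3->1⟩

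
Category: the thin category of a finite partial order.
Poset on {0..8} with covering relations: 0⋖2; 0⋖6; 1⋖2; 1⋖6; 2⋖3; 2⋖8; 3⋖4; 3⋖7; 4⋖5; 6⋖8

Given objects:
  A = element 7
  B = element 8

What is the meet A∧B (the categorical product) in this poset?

Common predecessors of 7,8: {0,1,2}
  0 ⊑ 2
  1 ⊑ 2
  2 ⊑ 2
glb = 2

Answer: A∧B = 2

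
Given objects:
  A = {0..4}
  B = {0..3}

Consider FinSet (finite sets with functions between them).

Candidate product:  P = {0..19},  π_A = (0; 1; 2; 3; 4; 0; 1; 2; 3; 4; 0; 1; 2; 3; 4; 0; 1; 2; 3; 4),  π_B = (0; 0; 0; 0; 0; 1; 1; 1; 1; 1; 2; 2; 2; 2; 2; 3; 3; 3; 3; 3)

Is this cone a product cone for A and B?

|A|·|B| = 5·4 = 20;  |P| = 20
Check the pairing map k ↦ (π_A(k), π_B(k)):
  0 ↦ (0,0)
  1 ↦ (1,0)
  2 ↦ (2,0)
  3 ↦ (3,0)
  4 ↦ (4,0)
  5 ↦ (0,1)
  6 ↦ (1,1)
  7 ↦ (2,1)
  8 ↦ (3,1)
  9 ↦ (4,1)
  10 ↦ (0,2)
  11 ↦ (1,2)
  12 ↦ (2,2)
  13 ↦ (3,2)
  14 ↦ (4,2)
  15 ↦ (0,3)
  16 ↦ (1,3)
  17 ↦ (2,3)
  18 ↦ (3,3)
  19 ↦ (4,3)
distinct pairs in image: 20 / 20 needed
  → bijection onto A×B; projections well-typed.

Answer: VALID PRODUCT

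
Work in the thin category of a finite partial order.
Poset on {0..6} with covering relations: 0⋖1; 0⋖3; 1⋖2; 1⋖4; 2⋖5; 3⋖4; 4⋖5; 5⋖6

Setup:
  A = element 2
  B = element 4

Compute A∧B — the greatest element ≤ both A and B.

Answer: A∧B = 1

Derivation:
Common predecessors of 2,4: {0,1}
  0 <= 1
  1 <= 1
glb = 1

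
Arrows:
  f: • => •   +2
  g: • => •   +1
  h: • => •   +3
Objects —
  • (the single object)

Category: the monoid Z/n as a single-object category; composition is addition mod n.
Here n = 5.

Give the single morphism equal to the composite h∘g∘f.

Answer: +1

Derivation:
  0 +2≡2 +1≡3 +3≡1  (mod 5)
⟦path⟧: +1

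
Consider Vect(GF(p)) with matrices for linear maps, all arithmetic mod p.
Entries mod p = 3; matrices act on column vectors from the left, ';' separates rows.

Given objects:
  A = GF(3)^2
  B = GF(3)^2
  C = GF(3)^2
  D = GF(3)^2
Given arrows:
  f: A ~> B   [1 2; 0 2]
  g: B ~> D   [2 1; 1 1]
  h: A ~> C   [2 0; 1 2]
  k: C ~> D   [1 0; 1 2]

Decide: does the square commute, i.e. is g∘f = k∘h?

Path 1 = f;g:
  e0=⟨1,0⟩ f~>⟨1,0⟩ g~>⟨2,1⟩
  e1=⟨0,1⟩ f~>⟨2,2⟩ g~>⟨0,1⟩
  ⟦path⟧₁ = [2 0; 1 1]
Path 2 = h;k:
  e0=⟨1,0⟩ h~>⟨2,1⟩ k~>⟨2,1⟩
  e1=⟨0,1⟩ h~>⟨0,2⟩ k~>⟨0,1⟩
  ⟦path⟧₂ = [2 0; 1 1]
Equal? YES — commutes

Answer: COMMUTES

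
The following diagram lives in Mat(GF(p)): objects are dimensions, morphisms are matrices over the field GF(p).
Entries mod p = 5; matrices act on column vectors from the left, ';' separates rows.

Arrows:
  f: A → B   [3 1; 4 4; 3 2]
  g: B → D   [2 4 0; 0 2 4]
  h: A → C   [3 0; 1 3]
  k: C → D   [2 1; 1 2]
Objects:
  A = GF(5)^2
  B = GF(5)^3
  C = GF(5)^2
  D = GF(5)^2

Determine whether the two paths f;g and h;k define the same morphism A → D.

Along f;g (path 1):
  e0=(1,0) f→(3,4,3) g→(2,0)
  e1=(0,1) f→(1,4,2) g→(3,1)
  result₁ = [2 3; 0 1]
Along h;k (path 2):
  e0=(1,0) h→(3,1) k→(2,0)
  e1=(0,1) h→(0,3) k→(3,1)
  result₂ = [2 3; 0 1]
Equal? equal; square commutes

Answer: COMMUTES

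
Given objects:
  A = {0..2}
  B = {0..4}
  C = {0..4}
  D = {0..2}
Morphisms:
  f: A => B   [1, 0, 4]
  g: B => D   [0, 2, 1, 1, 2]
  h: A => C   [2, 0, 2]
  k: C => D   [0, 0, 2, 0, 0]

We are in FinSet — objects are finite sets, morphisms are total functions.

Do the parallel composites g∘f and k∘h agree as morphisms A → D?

Answer: COMMUTES

Trace:
1) trace f;g:
  0 f=>1 g=>2
  1 f=>0 g=>0
  2 f=>4 g=>2
  composite₁ = [2, 0, 2]
2) trace h;k:
  0 h=>2 k=>2
  1 h=>0 k=>0
  2 h=>2 k=>2
  composite₂ = [2, 0, 2]
Equal? YES — commutes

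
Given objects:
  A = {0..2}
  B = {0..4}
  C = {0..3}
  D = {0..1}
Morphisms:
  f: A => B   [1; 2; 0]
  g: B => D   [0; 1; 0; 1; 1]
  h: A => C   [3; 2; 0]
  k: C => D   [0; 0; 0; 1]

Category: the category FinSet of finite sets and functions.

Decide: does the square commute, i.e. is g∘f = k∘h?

Answer: COMMUTES

Trace:
1) trace f;g:
  0 f=>1 g=>1
  1 f=>2 g=>0
  2 f=>0 g=>0
  composite₁ = [1; 0; 0]
2) trace h;k:
  0 h=>3 k=>1
  1 h=>2 k=>0
  2 h=>0 k=>0
  composite₂ = [1; 0; 0]
Equal? YES — commutes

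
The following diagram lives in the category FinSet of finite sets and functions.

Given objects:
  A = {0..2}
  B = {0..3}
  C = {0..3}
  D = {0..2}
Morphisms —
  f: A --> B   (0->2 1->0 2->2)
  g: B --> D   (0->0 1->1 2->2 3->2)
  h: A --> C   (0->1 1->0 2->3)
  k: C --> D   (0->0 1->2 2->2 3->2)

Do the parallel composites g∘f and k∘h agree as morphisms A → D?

Answer: COMMUTES

Derivation:
Along f;g (path 1):
  0 f-->2 g-->2
  1 f-->0 g-->0
  2 f-->2 g-->2
  composite₁ = (0->2 1->0 2->2)
Along h;k (path 2):
  0 h-->1 k-->2
  1 h-->0 k-->0
  2 h-->3 k-->2
  composite₂ = (0->2 1->0 2->2)
Equal? YES — commutes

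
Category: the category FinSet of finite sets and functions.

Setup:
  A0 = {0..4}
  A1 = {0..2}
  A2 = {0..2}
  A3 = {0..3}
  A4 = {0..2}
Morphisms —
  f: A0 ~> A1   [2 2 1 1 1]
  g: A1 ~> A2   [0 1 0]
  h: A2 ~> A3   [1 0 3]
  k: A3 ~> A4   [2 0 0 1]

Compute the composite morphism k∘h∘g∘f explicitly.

  0 f~>2 g~>0 h~>1 k~>0
  1 f~>2 g~>0 h~>1 k~>0
  2 f~>1 g~>1 h~>0 k~>2
  3 f~>1 g~>1 h~>0 k~>2
  4 f~>1 g~>1 h~>0 k~>2
⟦path⟧: [0 0 2 2 2]

Answer: [0 0 2 2 2]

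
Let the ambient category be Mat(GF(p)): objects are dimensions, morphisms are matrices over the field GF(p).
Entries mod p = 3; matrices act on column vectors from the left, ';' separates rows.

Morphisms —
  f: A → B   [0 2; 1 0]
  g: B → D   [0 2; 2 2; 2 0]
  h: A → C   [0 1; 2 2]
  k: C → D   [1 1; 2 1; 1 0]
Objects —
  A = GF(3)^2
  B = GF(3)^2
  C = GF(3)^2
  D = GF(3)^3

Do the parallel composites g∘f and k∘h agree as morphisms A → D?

Answer: COMMUTES

Derivation:
Path 1 = f;g:
  e0=(1,0) f→(0,1) g→(2,2,0)
  e1=(0,1) f→(2,0) g→(0,1,1)
  result₁ = [2 0; 2 1; 0 1]
Path 2 = h;k:
  e0=(1,0) h→(0,2) k→(2,2,0)
  e1=(0,1) h→(1,2) k→(0,1,1)
  result₂ = [2 0; 2 1; 0 1]
Equal? same morphism ✓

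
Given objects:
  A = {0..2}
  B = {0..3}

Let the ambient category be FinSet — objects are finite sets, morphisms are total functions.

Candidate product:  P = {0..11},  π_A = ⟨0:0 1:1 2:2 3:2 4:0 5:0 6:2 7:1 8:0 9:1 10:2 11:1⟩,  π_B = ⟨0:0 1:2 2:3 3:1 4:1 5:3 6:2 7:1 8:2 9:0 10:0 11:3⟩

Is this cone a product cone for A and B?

|A|·|B| = 3·4 = 12;  |P| = 12
Check the pairing map k ↦ (π_A(k), π_B(k)):
  0 : (0,0)
  1 : (1,2)
  2 : (2,3)
  3 : (2,1)
  4 : (0,1)
  5 : (0,3)
  6 : (2,2)
  7 : (1,1)
  8 : (0,2)
  9 : (1,0)
  10 : (2,0)
  11 : (1,3)
distinct pairs in image: 12 / 12 needed
  → bijection onto A×B; projections well-typed.

Answer: VALID PRODUCT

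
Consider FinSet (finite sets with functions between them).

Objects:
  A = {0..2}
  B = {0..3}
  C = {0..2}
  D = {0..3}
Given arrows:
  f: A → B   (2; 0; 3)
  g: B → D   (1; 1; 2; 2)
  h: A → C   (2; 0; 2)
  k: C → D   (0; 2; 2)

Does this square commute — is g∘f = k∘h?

Answer: DOES NOT COMMUTE

Work:
Path 1 = f;g:
  0 f→2 g→2
  1 f→0 g→1
  2 f→3 g→2
  ⟦path⟧₁ = (2; 1; 2)
Path 2 = h;k:
  0 h→2 k→2
  1 h→0 k→0
  2 h→2 k→2
  ⟦path⟧₂ = (2; 0; 2)
Equal? distinct morphisms ✗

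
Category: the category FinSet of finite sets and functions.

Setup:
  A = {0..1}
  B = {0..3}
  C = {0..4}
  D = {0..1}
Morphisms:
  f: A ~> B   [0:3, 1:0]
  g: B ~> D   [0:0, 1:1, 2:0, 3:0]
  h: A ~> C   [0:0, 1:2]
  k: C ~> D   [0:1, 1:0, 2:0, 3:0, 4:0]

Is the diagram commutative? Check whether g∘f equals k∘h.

Along f;g (path 1):
  0 f~>3 g~>0
  1 f~>0 g~>0
  result₁ = [0:0, 1:0]
Along h;k (path 2):
  0 h~>0 k~>1
  1 h~>2 k~>0
  result₂ = [0:1, 1:0]
Equal? NO — does not commute

Answer: DOES NOT COMMUTE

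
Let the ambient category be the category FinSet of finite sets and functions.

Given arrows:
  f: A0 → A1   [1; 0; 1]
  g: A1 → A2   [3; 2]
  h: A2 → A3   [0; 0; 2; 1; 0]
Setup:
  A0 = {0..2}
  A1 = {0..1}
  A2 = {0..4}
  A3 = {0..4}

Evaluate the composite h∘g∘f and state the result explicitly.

  0 f→1 g→2 h→2
  1 f→0 g→3 h→1
  2 f→1 g→2 h→2
result: [2; 1; 2]

Answer: [2; 1; 2]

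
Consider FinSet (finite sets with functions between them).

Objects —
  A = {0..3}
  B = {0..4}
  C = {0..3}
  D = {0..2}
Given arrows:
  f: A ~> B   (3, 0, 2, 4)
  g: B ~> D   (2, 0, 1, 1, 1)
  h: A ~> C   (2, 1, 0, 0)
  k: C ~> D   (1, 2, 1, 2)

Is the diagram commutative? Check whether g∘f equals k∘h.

Answer: COMMUTES

Trace:
1) trace f;g:
  0 f~>3 g~>1
  1 f~>0 g~>2
  2 f~>2 g~>1
  3 f~>4 g~>1
  composite₁ = (1, 2, 1, 1)
2) trace h;k:
  0 h~>2 k~>1
  1 h~>1 k~>2
  2 h~>0 k~>1
  3 h~>0 k~>1
  composite₂ = (1, 2, 1, 1)
Equal? equal; square commutes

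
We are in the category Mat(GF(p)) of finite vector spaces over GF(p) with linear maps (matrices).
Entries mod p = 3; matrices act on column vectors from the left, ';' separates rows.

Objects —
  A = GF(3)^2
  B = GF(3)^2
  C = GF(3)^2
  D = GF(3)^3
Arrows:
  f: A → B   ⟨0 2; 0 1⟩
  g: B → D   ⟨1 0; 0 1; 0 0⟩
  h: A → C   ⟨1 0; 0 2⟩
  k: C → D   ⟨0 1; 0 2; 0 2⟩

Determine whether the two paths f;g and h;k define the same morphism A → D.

Answer: DOES NOT COMMUTE

Work:
Path 1 = f;g:
  e0=⟨1,0⟩ f→⟨0,0⟩ g→⟨0,0,0⟩
  e1=⟨0,1⟩ f→⟨2,1⟩ g→⟨2,1,0⟩
  composite₁ = ⟨0 2; 0 1; 0 0⟩
Path 2 = h;k:
  e0=⟨1,0⟩ h→⟨1,0⟩ k→⟨0,0,0⟩
  e1=⟨0,1⟩ h→⟨0,2⟩ k→⟨2,1,1⟩
  composite₂ = ⟨0 2; 0 1; 0 1⟩
Equal? differ; not commutative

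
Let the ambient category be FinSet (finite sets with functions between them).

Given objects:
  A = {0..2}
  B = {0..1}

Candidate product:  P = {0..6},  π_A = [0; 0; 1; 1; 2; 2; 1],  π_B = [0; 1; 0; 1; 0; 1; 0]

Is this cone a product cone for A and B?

Answer: NOT A VALID PRODUCT — |P|=7 ≠ |A|·|B|=6

Derivation:
|A|·|B| = 3·2 = 6;  |P| = 7
  → cardinalities differ; no bijection possible.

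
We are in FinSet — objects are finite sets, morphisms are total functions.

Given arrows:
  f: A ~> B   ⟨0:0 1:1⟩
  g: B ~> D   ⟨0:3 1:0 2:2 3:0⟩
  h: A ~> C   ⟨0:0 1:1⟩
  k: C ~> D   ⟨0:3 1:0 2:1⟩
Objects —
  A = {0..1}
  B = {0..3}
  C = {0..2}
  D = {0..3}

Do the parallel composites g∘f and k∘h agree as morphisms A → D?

Answer: COMMUTES

Derivation:
1) trace f;g:
  0 f~>0 g~>3
  1 f~>1 g~>0
  ⟦path⟧₁ = ⟨0:3 1:0⟩
2) trace h;k:
  0 h~>0 k~>3
  1 h~>1 k~>0
  ⟦path⟧₂ = ⟨0:3 1:0⟩
Equal? YES — commutes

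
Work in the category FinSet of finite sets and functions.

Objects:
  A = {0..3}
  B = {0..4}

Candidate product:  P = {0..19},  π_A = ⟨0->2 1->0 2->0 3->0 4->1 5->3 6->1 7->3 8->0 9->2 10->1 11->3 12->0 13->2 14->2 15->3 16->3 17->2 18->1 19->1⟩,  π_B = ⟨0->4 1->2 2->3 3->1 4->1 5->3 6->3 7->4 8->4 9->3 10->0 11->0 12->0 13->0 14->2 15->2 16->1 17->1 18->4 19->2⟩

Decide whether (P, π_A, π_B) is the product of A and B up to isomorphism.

Answer: VALID PRODUCT

Work:
|A|·|B| = 4·5 = 20;  |P| = 20
Check the pairing map k ↦ (π_A(k), π_B(k)):
  0 -> (2,4)
  1 -> (0,2)
  2 -> (0,3)
  3 -> (0,1)
  4 -> (1,1)
  5 -> (3,3)
  6 -> (1,3)
  7 -> (3,4)
  8 -> (0,4)
  9 -> (2,3)
  10 -> (1,0)
  11 -> (3,0)
  12 -> (0,0)
  13 -> (2,0)
  14 -> (2,2)
  15 -> (3,2)
  16 -> (3,1)
  17 -> (2,1)
  18 -> (1,4)
  19 -> (1,2)
distinct pairs in image: 20 / 20 needed
  → bijection onto A×B; projections well-typed.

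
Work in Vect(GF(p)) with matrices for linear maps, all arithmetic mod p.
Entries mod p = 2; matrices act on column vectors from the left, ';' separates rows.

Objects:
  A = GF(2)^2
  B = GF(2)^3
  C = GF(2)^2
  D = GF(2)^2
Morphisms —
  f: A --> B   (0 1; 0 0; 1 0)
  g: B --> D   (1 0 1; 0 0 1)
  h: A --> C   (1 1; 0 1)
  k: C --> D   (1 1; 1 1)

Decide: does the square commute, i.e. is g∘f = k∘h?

Path 1 = f;g:
  e0=⟨1,0⟩ f-->⟨0,0,1⟩ g-->⟨1,1⟩
  e1=⟨0,1⟩ f-->⟨1,0,0⟩ g-->⟨1,0⟩
  ⟦path⟧₁ = (1 1; 1 0)
Path 2 = h;k:
  e0=⟨1,0⟩ h-->⟨1,0⟩ k-->⟨1,1⟩
  e1=⟨0,1⟩ h-->⟨1,1⟩ k-->⟨0,0⟩
  ⟦path⟧₂ = (1 0; 1 0)
Equal? differ; not commutative

Answer: DOES NOT COMMUTE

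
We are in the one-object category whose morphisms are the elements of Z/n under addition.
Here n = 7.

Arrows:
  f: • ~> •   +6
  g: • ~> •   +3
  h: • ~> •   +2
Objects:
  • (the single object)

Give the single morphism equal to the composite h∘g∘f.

  0 +6≡6 +3≡2 +2≡4  (mod 7)
composite: +4

Answer: +4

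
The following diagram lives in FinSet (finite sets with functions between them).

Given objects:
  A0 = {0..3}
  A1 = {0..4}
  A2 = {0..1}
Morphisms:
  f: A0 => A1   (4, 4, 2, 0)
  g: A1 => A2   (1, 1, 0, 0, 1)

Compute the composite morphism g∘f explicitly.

  0 f=>4 g=>1
  1 f=>4 g=>1
  2 f=>2 g=>0
  3 f=>0 g=>1
⟦path⟧: (1, 1, 0, 1)

Answer: (1, 1, 0, 1)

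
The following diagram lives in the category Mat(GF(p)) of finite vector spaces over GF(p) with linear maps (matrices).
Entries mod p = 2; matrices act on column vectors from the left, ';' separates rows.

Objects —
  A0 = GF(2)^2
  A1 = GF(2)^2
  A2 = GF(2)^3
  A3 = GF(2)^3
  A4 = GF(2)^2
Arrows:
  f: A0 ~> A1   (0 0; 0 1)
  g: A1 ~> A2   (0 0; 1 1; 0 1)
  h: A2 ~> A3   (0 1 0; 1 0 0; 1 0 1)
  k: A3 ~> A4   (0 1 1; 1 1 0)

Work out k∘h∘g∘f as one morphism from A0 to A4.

  e0=[1,0] f~>[0,0] g~>[0,0,0] h~>[0,0,0] k~>[0,0]
  e1=[0,1] f~>[0,1] g~>[0,1,1] h~>[1,0,1] k~>[1,1]
⟦path⟧: (0 1; 0 1)

Answer: (0 1; 0 1)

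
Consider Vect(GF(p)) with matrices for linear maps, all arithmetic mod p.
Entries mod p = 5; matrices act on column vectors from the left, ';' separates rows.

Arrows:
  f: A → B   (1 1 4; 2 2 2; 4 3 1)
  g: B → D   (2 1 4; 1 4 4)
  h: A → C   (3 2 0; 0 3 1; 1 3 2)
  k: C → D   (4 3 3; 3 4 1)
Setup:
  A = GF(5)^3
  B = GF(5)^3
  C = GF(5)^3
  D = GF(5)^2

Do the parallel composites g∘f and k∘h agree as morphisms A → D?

Answer: COMMUTES

Work:
1) trace f;g:
  e0=[1,0,0] f→[1,2,4] g→[0,0]
  e1=[0,1,0] f→[1,2,3] g→[1,1]
  e2=[0,0,1] f→[4,2,1] g→[4,1]
  composite₁ = (0 1 4; 0 1 1)
2) trace h;k:
  e0=[1,0,0] h→[3,0,1] k→[0,0]
  e1=[0,1,0] h→[2,3,3] k→[1,1]
  e2=[0,0,1] h→[0,1,2] k→[4,1]
  composite₂ = (0 1 4; 0 1 1)
Equal? equal; square commutes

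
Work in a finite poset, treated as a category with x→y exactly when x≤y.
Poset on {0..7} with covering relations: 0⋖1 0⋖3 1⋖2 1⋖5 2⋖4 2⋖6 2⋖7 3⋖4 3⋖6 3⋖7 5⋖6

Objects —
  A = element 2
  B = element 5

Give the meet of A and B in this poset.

Answer: A∧B = 1

Derivation:
{x : x≤A ∧ x≤B} = {0,1}  (A=2, B=5)
  0 ≤ 1
  1 ≤ 1
glb = 1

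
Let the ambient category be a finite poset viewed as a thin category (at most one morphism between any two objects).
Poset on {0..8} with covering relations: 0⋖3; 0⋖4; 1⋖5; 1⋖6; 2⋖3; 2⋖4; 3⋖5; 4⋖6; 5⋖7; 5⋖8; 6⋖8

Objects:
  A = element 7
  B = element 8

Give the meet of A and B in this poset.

Lower bounds of A=7 and B=8: {0,1,2,3,5}
  0 <= 5
  1 <= 5
  2 <= 5
  3 <= 5
  5 <= 5
glb = 5

Answer: A∧B = 5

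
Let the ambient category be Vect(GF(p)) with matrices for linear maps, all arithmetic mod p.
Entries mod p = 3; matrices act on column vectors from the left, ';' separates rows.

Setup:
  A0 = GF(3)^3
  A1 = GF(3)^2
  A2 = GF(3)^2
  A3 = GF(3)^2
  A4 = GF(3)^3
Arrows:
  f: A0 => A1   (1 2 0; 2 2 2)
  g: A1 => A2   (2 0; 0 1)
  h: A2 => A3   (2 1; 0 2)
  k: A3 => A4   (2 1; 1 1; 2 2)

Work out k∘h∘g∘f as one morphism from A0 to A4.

Answer: (1 0 2; 1 2 0; 2 1 0)

Trace:
  e0=(1,0,0) f=>(1,2) g=>(2,2) h=>(0,1) k=>(1,1,2)
  e1=(0,1,0) f=>(2,2) g=>(1,2) h=>(1,1) k=>(0,2,1)
  e2=(0,0,1) f=>(0,2) g=>(0,2) h=>(2,1) k=>(2,0,0)
composite: (1 0 2; 1 2 0; 2 1 0)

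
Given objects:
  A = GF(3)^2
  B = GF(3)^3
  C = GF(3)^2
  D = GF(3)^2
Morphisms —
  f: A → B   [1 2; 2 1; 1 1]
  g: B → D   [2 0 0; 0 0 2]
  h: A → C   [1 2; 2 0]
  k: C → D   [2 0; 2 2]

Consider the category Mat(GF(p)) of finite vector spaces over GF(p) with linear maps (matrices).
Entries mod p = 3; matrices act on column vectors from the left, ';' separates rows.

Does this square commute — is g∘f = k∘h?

Answer: DOES NOT COMMUTE

Work:
Path 1 = f;g:
  e0=(1,0) f→(1,2,1) g→(2,2)
  e1=(0,1) f→(2,1,1) g→(1,2)
  composite₁ = [2 1; 2 2]
Path 2 = h;k:
  e0=(1,0) h→(1,2) k→(2,0)
  e1=(0,1) h→(2,0) k→(1,1)
  composite₂ = [2 1; 0 1]
Equal? differ; not commutative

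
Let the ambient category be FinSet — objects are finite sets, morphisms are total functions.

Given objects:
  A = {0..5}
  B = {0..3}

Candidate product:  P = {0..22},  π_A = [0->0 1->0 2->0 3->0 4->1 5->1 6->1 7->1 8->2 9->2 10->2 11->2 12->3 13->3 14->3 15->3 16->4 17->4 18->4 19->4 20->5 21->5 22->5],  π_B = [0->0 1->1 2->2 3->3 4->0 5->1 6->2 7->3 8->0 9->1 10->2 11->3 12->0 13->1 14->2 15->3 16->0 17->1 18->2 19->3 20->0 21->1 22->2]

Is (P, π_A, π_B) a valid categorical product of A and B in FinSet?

Answer: NOT A VALID PRODUCT — |P|=23 ≠ |A|·|B|=24

Derivation:
|A|·|B| = 6·4 = 24;  |P| = 23
  → cardinalities differ; no bijection possible.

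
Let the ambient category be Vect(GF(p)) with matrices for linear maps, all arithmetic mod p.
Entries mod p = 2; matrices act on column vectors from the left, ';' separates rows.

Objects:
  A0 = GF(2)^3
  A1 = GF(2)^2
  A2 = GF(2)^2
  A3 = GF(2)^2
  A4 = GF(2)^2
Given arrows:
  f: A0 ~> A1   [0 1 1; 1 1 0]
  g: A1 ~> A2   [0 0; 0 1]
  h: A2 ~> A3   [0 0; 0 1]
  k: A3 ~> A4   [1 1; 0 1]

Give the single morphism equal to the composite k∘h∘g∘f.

Answer: [1 1 0; 1 1 0]

Trace:
  e0=(1,0,0) f~>(0,1) g~>(0,1) h~>(0,1) k~>(1,1)
  e1=(0,1,0) f~>(1,1) g~>(0,1) h~>(0,1) k~>(1,1)
  e2=(0,0,1) f~>(1,0) g~>(0,0) h~>(0,0) k~>(0,0)
⟦path⟧: [1 1 0; 1 1 0]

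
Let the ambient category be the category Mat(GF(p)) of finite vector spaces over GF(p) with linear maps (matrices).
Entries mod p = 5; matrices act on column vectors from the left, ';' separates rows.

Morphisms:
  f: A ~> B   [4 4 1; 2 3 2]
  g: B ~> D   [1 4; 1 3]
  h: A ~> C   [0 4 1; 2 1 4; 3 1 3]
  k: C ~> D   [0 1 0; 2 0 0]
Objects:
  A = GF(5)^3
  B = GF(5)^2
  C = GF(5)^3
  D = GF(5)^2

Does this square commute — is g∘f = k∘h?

Answer: COMMUTES

Derivation:
1) trace f;g:
  e0=(1,0,0) f~>(4,2) g~>(2,0)
  e1=(0,1,0) f~>(4,3) g~>(1,3)
  e2=(0,0,1) f~>(1,2) g~>(4,2)
  result₁ = [2 1 4; 0 3 2]
2) trace h;k:
  e0=(1,0,0) h~>(0,2,3) k~>(2,0)
  e1=(0,1,0) h~>(4,1,1) k~>(1,3)
  e2=(0,0,1) h~>(1,4,3) k~>(4,2)
  result₂ = [2 1 4; 0 3 2]
Equal? YES — commutes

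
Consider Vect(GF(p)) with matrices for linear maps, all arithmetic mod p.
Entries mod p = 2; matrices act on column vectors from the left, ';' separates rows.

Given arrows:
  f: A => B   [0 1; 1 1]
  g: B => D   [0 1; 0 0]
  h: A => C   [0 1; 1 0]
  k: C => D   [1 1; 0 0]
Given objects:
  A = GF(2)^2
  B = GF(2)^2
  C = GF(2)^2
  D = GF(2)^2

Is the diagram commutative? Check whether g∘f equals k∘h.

Answer: COMMUTES

Derivation:
1) trace f;g:
  e0=(1,0) f=>(0,1) g=>(1,0)
  e1=(0,1) f=>(1,1) g=>(1,0)
  ⟦path⟧₁ = [1 1; 0 0]
2) trace h;k:
  e0=(1,0) h=>(0,1) k=>(1,0)
  e1=(0,1) h=>(1,0) k=>(1,0)
  ⟦path⟧₂ = [1 1; 0 0]
Equal? YES — commutes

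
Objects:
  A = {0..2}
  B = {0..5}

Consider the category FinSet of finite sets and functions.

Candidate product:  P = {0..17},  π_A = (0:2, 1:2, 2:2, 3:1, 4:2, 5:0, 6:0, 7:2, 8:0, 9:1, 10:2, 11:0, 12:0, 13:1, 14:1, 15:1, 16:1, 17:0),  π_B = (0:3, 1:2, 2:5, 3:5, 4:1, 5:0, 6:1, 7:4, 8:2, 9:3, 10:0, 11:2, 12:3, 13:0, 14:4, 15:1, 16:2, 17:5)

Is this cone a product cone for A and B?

|A|·|B| = 3·6 = 18;  |P| = 18
Check the pairing map k ↦ (π_A(k), π_B(k)):
  0 : (2,3)
  1 : (2,2)
  2 : (2,5)
  3 : (1,5)
  4 : (2,1)
  5 : (0,0)
  6 : (0,1)
  7 : (2,4)
  8 : (0,2)
  9 : (1,3)
  10 : (2,0)
  11 : (0,2)  ✗ repeats pair of k=8
  12 : (0,3)
  13 : (1,0)
  14 : (1,4)
  15 : (1,1)
  16 : (1,2)
  17 : (0,5)
distinct pairs in image: 17 / 18 needed
  → (0,2) hit at k=8 and k=11

Answer: NOT A VALID PRODUCT — duplicate pair at indices 8,11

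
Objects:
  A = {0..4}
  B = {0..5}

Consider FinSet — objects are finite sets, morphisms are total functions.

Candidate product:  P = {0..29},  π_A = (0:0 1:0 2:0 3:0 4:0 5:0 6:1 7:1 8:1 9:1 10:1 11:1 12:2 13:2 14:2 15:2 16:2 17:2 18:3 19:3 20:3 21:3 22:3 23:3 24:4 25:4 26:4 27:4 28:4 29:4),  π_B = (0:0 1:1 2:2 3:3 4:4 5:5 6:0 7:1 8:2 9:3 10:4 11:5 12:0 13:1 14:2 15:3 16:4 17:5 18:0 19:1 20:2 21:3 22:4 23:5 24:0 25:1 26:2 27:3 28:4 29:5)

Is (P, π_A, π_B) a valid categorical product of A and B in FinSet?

|A|·|B| = 5·6 = 30;  |P| = 30
Check the pairing map k ↦ (π_A(k), π_B(k)):
  0 : (0,0)
  1 : (0,1)
  2 : (0,2)
  3 : (0,3)
  4 : (0,4)
  5 : (0,5)
  6 : (1,0)
  7 : (1,1)
  8 : (1,2)
  9 : (1,3)
  10 : (1,4)
  11 : (1,5)
  12 : (2,0)
  13 : (2,1)
  14 : (2,2)
  15 : (2,3)
  16 : (2,4)
  17 : (2,5)
  18 : (3,0)
  19 : (3,1)
  20 : (3,2)
  21 : (3,3)
  22 : (3,4)
  23 : (3,5)
  24 : (4,0)
  25 : (4,1)
  26 : (4,2)
  27 : (4,3)
  28 : (4,4)
  29 : (4,5)
distinct pairs in image: 30 / 30 needed
  → bijection onto A×B; projections well-typed.

Answer: VALID PRODUCT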